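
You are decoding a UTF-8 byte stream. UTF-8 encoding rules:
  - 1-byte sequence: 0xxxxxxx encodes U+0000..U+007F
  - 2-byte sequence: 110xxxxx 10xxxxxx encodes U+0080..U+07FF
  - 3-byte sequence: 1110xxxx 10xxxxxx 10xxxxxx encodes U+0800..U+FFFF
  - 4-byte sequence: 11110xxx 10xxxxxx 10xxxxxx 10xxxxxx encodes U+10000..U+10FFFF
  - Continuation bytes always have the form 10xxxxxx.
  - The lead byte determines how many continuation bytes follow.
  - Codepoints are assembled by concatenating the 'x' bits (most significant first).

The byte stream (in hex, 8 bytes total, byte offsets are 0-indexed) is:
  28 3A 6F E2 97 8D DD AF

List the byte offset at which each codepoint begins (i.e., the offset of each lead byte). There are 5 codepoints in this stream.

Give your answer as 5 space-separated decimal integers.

Byte[0]=28: 1-byte ASCII. cp=U+0028
Byte[1]=3A: 1-byte ASCII. cp=U+003A
Byte[2]=6F: 1-byte ASCII. cp=U+006F
Byte[3]=E2: 3-byte lead, need 2 cont bytes. acc=0x2
Byte[4]=97: continuation. acc=(acc<<6)|0x17=0x97
Byte[5]=8D: continuation. acc=(acc<<6)|0x0D=0x25CD
Completed: cp=U+25CD (starts at byte 3)
Byte[6]=DD: 2-byte lead, need 1 cont bytes. acc=0x1D
Byte[7]=AF: continuation. acc=(acc<<6)|0x2F=0x76F
Completed: cp=U+076F (starts at byte 6)

Answer: 0 1 2 3 6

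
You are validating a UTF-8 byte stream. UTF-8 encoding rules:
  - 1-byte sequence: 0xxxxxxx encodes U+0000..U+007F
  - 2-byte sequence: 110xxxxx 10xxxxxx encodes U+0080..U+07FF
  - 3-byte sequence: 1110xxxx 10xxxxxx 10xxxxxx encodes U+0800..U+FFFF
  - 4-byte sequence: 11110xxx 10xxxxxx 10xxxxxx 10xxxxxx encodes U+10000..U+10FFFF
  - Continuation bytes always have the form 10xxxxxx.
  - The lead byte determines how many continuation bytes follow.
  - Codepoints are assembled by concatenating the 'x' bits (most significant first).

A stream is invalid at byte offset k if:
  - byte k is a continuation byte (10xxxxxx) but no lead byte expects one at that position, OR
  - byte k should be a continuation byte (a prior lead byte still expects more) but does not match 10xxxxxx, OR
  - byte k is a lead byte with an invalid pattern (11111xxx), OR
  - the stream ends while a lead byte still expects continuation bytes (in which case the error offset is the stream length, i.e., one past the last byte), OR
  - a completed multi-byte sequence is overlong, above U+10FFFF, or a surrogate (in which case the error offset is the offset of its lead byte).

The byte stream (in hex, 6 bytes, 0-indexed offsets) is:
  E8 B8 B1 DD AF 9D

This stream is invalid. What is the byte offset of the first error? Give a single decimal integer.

Byte[0]=E8: 3-byte lead, need 2 cont bytes. acc=0x8
Byte[1]=B8: continuation. acc=(acc<<6)|0x38=0x238
Byte[2]=B1: continuation. acc=(acc<<6)|0x31=0x8E31
Completed: cp=U+8E31 (starts at byte 0)
Byte[3]=DD: 2-byte lead, need 1 cont bytes. acc=0x1D
Byte[4]=AF: continuation. acc=(acc<<6)|0x2F=0x76F
Completed: cp=U+076F (starts at byte 3)
Byte[5]=9D: INVALID lead byte (not 0xxx/110x/1110/11110)

Answer: 5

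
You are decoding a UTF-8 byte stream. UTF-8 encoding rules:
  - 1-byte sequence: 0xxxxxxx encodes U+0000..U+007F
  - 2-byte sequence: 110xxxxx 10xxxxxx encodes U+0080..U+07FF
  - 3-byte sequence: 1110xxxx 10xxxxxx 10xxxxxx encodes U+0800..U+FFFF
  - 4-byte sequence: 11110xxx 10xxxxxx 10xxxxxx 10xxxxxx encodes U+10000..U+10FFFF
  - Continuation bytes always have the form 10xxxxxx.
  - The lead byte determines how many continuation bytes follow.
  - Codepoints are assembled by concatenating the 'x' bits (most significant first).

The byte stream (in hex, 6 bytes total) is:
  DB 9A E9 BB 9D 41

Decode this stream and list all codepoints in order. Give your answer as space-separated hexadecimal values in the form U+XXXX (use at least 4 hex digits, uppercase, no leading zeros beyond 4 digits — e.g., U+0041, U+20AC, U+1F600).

Answer: U+06DA U+9EDD U+0041

Derivation:
Byte[0]=DB: 2-byte lead, need 1 cont bytes. acc=0x1B
Byte[1]=9A: continuation. acc=(acc<<6)|0x1A=0x6DA
Completed: cp=U+06DA (starts at byte 0)
Byte[2]=E9: 3-byte lead, need 2 cont bytes. acc=0x9
Byte[3]=BB: continuation. acc=(acc<<6)|0x3B=0x27B
Byte[4]=9D: continuation. acc=(acc<<6)|0x1D=0x9EDD
Completed: cp=U+9EDD (starts at byte 2)
Byte[5]=41: 1-byte ASCII. cp=U+0041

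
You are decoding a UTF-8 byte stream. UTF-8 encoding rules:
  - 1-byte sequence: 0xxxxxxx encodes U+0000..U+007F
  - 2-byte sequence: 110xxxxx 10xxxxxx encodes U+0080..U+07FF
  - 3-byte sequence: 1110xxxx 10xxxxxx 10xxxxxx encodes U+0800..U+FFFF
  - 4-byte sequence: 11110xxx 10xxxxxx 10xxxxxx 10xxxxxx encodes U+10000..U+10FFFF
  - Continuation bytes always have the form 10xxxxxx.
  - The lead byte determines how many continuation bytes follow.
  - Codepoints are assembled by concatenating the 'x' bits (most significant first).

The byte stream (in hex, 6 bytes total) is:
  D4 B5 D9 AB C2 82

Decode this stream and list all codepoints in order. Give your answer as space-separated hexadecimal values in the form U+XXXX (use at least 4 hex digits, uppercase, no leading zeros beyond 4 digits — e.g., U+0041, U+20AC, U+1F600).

Byte[0]=D4: 2-byte lead, need 1 cont bytes. acc=0x14
Byte[1]=B5: continuation. acc=(acc<<6)|0x35=0x535
Completed: cp=U+0535 (starts at byte 0)
Byte[2]=D9: 2-byte lead, need 1 cont bytes. acc=0x19
Byte[3]=AB: continuation. acc=(acc<<6)|0x2B=0x66B
Completed: cp=U+066B (starts at byte 2)
Byte[4]=C2: 2-byte lead, need 1 cont bytes. acc=0x2
Byte[5]=82: continuation. acc=(acc<<6)|0x02=0x82
Completed: cp=U+0082 (starts at byte 4)

Answer: U+0535 U+066B U+0082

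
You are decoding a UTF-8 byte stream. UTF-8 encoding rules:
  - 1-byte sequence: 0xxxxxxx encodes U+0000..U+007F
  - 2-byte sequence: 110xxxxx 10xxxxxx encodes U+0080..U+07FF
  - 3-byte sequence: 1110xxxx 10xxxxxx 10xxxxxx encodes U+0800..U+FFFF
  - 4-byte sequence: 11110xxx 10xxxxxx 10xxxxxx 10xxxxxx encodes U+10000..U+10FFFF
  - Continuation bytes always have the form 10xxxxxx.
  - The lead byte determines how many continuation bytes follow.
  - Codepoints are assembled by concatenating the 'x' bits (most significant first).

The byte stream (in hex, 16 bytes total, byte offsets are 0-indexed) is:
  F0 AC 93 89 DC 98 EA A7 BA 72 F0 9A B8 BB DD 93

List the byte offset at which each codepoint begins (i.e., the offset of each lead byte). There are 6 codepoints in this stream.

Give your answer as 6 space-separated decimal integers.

Answer: 0 4 6 9 10 14

Derivation:
Byte[0]=F0: 4-byte lead, need 3 cont bytes. acc=0x0
Byte[1]=AC: continuation. acc=(acc<<6)|0x2C=0x2C
Byte[2]=93: continuation. acc=(acc<<6)|0x13=0xB13
Byte[3]=89: continuation. acc=(acc<<6)|0x09=0x2C4C9
Completed: cp=U+2C4C9 (starts at byte 0)
Byte[4]=DC: 2-byte lead, need 1 cont bytes. acc=0x1C
Byte[5]=98: continuation. acc=(acc<<6)|0x18=0x718
Completed: cp=U+0718 (starts at byte 4)
Byte[6]=EA: 3-byte lead, need 2 cont bytes. acc=0xA
Byte[7]=A7: continuation. acc=(acc<<6)|0x27=0x2A7
Byte[8]=BA: continuation. acc=(acc<<6)|0x3A=0xA9FA
Completed: cp=U+A9FA (starts at byte 6)
Byte[9]=72: 1-byte ASCII. cp=U+0072
Byte[10]=F0: 4-byte lead, need 3 cont bytes. acc=0x0
Byte[11]=9A: continuation. acc=(acc<<6)|0x1A=0x1A
Byte[12]=B8: continuation. acc=(acc<<6)|0x38=0x6B8
Byte[13]=BB: continuation. acc=(acc<<6)|0x3B=0x1AE3B
Completed: cp=U+1AE3B (starts at byte 10)
Byte[14]=DD: 2-byte lead, need 1 cont bytes. acc=0x1D
Byte[15]=93: continuation. acc=(acc<<6)|0x13=0x753
Completed: cp=U+0753 (starts at byte 14)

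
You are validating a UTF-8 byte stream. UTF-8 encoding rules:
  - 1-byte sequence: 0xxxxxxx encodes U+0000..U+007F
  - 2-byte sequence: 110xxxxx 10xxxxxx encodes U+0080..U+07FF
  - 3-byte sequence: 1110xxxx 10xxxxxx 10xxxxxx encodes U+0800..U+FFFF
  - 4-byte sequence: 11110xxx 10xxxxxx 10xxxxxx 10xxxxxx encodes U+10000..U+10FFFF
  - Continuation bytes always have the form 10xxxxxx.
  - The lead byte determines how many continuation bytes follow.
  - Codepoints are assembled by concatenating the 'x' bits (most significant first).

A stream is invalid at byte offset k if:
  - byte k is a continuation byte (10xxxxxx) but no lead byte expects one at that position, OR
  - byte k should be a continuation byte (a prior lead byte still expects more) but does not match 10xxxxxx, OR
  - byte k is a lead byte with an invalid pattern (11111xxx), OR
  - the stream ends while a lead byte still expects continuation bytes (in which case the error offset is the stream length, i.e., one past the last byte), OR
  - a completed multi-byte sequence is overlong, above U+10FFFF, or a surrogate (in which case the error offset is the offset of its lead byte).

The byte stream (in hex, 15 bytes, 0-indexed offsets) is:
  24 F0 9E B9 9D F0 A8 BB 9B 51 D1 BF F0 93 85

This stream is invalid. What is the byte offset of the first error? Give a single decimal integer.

Answer: 15

Derivation:
Byte[0]=24: 1-byte ASCII. cp=U+0024
Byte[1]=F0: 4-byte lead, need 3 cont bytes. acc=0x0
Byte[2]=9E: continuation. acc=(acc<<6)|0x1E=0x1E
Byte[3]=B9: continuation. acc=(acc<<6)|0x39=0x7B9
Byte[4]=9D: continuation. acc=(acc<<6)|0x1D=0x1EE5D
Completed: cp=U+1EE5D (starts at byte 1)
Byte[5]=F0: 4-byte lead, need 3 cont bytes. acc=0x0
Byte[6]=A8: continuation. acc=(acc<<6)|0x28=0x28
Byte[7]=BB: continuation. acc=(acc<<6)|0x3B=0xA3B
Byte[8]=9B: continuation. acc=(acc<<6)|0x1B=0x28EDB
Completed: cp=U+28EDB (starts at byte 5)
Byte[9]=51: 1-byte ASCII. cp=U+0051
Byte[10]=D1: 2-byte lead, need 1 cont bytes. acc=0x11
Byte[11]=BF: continuation. acc=(acc<<6)|0x3F=0x47F
Completed: cp=U+047F (starts at byte 10)
Byte[12]=F0: 4-byte lead, need 3 cont bytes. acc=0x0
Byte[13]=93: continuation. acc=(acc<<6)|0x13=0x13
Byte[14]=85: continuation. acc=(acc<<6)|0x05=0x4C5
Byte[15]: stream ended, expected continuation. INVALID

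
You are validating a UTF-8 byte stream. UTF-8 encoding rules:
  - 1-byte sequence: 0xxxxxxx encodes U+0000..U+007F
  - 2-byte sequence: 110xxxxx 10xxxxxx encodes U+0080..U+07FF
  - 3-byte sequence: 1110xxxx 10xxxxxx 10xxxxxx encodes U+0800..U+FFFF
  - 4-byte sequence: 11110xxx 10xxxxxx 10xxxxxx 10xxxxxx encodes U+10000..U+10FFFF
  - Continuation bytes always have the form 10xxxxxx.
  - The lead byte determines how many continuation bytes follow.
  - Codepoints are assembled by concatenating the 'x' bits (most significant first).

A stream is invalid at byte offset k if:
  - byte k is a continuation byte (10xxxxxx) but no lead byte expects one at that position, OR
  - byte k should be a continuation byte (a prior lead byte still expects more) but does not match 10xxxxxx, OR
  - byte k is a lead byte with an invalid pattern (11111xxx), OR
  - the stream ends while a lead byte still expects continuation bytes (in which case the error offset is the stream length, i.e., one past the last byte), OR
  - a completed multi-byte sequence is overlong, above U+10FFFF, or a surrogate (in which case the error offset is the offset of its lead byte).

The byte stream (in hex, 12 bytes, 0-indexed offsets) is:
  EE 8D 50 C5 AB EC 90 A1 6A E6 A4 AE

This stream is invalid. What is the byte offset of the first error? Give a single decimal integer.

Answer: 2

Derivation:
Byte[0]=EE: 3-byte lead, need 2 cont bytes. acc=0xE
Byte[1]=8D: continuation. acc=(acc<<6)|0x0D=0x38D
Byte[2]=50: expected 10xxxxxx continuation. INVALID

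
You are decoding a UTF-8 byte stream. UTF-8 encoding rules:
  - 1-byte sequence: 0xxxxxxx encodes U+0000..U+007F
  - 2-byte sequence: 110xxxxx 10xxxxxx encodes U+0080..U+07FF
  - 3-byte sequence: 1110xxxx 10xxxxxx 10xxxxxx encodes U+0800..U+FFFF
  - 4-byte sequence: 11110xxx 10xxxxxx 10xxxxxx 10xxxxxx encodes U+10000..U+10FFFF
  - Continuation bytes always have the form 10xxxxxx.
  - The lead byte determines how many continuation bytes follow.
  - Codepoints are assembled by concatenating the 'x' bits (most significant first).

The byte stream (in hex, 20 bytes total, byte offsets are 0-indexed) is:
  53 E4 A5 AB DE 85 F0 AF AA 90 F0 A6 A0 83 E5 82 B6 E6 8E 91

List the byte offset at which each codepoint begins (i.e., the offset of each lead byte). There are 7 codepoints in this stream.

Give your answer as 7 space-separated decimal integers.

Byte[0]=53: 1-byte ASCII. cp=U+0053
Byte[1]=E4: 3-byte lead, need 2 cont bytes. acc=0x4
Byte[2]=A5: continuation. acc=(acc<<6)|0x25=0x125
Byte[3]=AB: continuation. acc=(acc<<6)|0x2B=0x496B
Completed: cp=U+496B (starts at byte 1)
Byte[4]=DE: 2-byte lead, need 1 cont bytes. acc=0x1E
Byte[5]=85: continuation. acc=(acc<<6)|0x05=0x785
Completed: cp=U+0785 (starts at byte 4)
Byte[6]=F0: 4-byte lead, need 3 cont bytes. acc=0x0
Byte[7]=AF: continuation. acc=(acc<<6)|0x2F=0x2F
Byte[8]=AA: continuation. acc=(acc<<6)|0x2A=0xBEA
Byte[9]=90: continuation. acc=(acc<<6)|0x10=0x2FA90
Completed: cp=U+2FA90 (starts at byte 6)
Byte[10]=F0: 4-byte lead, need 3 cont bytes. acc=0x0
Byte[11]=A6: continuation. acc=(acc<<6)|0x26=0x26
Byte[12]=A0: continuation. acc=(acc<<6)|0x20=0x9A0
Byte[13]=83: continuation. acc=(acc<<6)|0x03=0x26803
Completed: cp=U+26803 (starts at byte 10)
Byte[14]=E5: 3-byte lead, need 2 cont bytes. acc=0x5
Byte[15]=82: continuation. acc=(acc<<6)|0x02=0x142
Byte[16]=B6: continuation. acc=(acc<<6)|0x36=0x50B6
Completed: cp=U+50B6 (starts at byte 14)
Byte[17]=E6: 3-byte lead, need 2 cont bytes. acc=0x6
Byte[18]=8E: continuation. acc=(acc<<6)|0x0E=0x18E
Byte[19]=91: continuation. acc=(acc<<6)|0x11=0x6391
Completed: cp=U+6391 (starts at byte 17)

Answer: 0 1 4 6 10 14 17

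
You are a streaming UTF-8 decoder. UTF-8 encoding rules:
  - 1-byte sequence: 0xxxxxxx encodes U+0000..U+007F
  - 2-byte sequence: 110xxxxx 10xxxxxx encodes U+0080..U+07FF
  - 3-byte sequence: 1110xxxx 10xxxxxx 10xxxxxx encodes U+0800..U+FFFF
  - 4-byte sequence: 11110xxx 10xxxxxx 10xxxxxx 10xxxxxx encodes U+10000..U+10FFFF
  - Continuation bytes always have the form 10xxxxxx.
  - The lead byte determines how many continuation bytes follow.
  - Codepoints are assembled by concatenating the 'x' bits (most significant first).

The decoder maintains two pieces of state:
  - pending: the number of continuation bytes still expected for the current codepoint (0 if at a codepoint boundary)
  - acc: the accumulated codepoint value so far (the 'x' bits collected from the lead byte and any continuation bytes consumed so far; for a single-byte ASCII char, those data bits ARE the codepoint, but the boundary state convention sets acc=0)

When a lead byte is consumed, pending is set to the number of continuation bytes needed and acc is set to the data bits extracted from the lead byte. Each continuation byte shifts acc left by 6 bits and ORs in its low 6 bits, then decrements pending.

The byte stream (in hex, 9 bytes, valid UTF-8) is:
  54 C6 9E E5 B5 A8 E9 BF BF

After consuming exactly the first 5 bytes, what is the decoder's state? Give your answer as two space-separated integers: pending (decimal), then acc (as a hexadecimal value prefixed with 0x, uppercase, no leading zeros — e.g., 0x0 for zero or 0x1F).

Byte[0]=54: 1-byte. pending=0, acc=0x0
Byte[1]=C6: 2-byte lead. pending=1, acc=0x6
Byte[2]=9E: continuation. acc=(acc<<6)|0x1E=0x19E, pending=0
Byte[3]=E5: 3-byte lead. pending=2, acc=0x5
Byte[4]=B5: continuation. acc=(acc<<6)|0x35=0x175, pending=1

Answer: 1 0x175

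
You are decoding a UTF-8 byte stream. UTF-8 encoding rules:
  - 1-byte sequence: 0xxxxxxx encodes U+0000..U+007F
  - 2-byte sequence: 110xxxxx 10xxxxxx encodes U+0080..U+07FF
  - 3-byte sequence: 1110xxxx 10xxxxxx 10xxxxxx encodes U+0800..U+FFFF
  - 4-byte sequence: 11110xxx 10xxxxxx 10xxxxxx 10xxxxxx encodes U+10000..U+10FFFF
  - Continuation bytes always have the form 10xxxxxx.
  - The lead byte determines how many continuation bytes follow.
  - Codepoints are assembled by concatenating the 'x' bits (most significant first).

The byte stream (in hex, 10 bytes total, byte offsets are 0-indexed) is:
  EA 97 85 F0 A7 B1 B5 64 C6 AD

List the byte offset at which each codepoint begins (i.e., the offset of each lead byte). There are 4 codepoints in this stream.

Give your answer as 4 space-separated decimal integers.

Byte[0]=EA: 3-byte lead, need 2 cont bytes. acc=0xA
Byte[1]=97: continuation. acc=(acc<<6)|0x17=0x297
Byte[2]=85: continuation. acc=(acc<<6)|0x05=0xA5C5
Completed: cp=U+A5C5 (starts at byte 0)
Byte[3]=F0: 4-byte lead, need 3 cont bytes. acc=0x0
Byte[4]=A7: continuation. acc=(acc<<6)|0x27=0x27
Byte[5]=B1: continuation. acc=(acc<<6)|0x31=0x9F1
Byte[6]=B5: continuation. acc=(acc<<6)|0x35=0x27C75
Completed: cp=U+27C75 (starts at byte 3)
Byte[7]=64: 1-byte ASCII. cp=U+0064
Byte[8]=C6: 2-byte lead, need 1 cont bytes. acc=0x6
Byte[9]=AD: continuation. acc=(acc<<6)|0x2D=0x1AD
Completed: cp=U+01AD (starts at byte 8)

Answer: 0 3 7 8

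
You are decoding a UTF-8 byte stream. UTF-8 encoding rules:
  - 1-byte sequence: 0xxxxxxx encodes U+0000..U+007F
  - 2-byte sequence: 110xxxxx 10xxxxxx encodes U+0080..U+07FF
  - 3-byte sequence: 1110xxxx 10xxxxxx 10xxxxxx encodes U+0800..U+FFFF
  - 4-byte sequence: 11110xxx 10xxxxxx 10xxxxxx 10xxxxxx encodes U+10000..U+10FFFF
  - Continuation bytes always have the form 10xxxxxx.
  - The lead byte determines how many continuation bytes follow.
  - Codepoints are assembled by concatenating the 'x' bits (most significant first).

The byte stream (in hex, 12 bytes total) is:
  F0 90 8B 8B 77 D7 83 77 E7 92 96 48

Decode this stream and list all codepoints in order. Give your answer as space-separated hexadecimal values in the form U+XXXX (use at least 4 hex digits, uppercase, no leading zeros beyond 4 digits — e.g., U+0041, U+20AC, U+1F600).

Answer: U+102CB U+0077 U+05C3 U+0077 U+7496 U+0048

Derivation:
Byte[0]=F0: 4-byte lead, need 3 cont bytes. acc=0x0
Byte[1]=90: continuation. acc=(acc<<6)|0x10=0x10
Byte[2]=8B: continuation. acc=(acc<<6)|0x0B=0x40B
Byte[3]=8B: continuation. acc=(acc<<6)|0x0B=0x102CB
Completed: cp=U+102CB (starts at byte 0)
Byte[4]=77: 1-byte ASCII. cp=U+0077
Byte[5]=D7: 2-byte lead, need 1 cont bytes. acc=0x17
Byte[6]=83: continuation. acc=(acc<<6)|0x03=0x5C3
Completed: cp=U+05C3 (starts at byte 5)
Byte[7]=77: 1-byte ASCII. cp=U+0077
Byte[8]=E7: 3-byte lead, need 2 cont bytes. acc=0x7
Byte[9]=92: continuation. acc=(acc<<6)|0x12=0x1D2
Byte[10]=96: continuation. acc=(acc<<6)|0x16=0x7496
Completed: cp=U+7496 (starts at byte 8)
Byte[11]=48: 1-byte ASCII. cp=U+0048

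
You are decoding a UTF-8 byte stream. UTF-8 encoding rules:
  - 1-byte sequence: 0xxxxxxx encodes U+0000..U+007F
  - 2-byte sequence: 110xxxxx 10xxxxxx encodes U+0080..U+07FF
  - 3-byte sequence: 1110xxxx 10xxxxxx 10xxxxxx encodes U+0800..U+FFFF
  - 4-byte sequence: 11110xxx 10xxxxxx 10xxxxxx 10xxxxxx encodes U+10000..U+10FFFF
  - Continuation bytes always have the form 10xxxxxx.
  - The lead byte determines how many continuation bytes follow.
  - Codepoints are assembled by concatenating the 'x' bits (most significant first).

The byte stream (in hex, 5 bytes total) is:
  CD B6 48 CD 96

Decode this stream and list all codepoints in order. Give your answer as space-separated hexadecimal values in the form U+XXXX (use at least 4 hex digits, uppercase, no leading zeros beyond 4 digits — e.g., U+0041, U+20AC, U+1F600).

Byte[0]=CD: 2-byte lead, need 1 cont bytes. acc=0xD
Byte[1]=B6: continuation. acc=(acc<<6)|0x36=0x376
Completed: cp=U+0376 (starts at byte 0)
Byte[2]=48: 1-byte ASCII. cp=U+0048
Byte[3]=CD: 2-byte lead, need 1 cont bytes. acc=0xD
Byte[4]=96: continuation. acc=(acc<<6)|0x16=0x356
Completed: cp=U+0356 (starts at byte 3)

Answer: U+0376 U+0048 U+0356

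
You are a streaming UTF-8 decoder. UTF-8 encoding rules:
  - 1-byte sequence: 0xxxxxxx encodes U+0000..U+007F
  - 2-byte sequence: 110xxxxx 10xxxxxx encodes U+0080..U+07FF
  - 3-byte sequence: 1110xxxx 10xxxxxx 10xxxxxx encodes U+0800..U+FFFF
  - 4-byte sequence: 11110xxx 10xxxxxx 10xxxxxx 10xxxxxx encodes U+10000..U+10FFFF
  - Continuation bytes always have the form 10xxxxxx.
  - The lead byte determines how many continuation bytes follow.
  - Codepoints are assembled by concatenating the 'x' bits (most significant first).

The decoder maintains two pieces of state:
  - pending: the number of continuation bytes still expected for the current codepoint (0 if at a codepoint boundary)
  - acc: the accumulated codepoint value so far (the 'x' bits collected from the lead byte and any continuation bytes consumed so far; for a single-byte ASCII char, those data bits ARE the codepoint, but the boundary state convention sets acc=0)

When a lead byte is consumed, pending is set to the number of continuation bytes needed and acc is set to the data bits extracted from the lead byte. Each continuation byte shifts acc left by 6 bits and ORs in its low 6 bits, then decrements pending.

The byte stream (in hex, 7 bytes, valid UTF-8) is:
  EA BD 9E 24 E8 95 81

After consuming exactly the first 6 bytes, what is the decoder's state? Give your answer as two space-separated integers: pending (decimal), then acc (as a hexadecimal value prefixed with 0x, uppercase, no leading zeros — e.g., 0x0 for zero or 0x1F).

Answer: 1 0x215

Derivation:
Byte[0]=EA: 3-byte lead. pending=2, acc=0xA
Byte[1]=BD: continuation. acc=(acc<<6)|0x3D=0x2BD, pending=1
Byte[2]=9E: continuation. acc=(acc<<6)|0x1E=0xAF5E, pending=0
Byte[3]=24: 1-byte. pending=0, acc=0x0
Byte[4]=E8: 3-byte lead. pending=2, acc=0x8
Byte[5]=95: continuation. acc=(acc<<6)|0x15=0x215, pending=1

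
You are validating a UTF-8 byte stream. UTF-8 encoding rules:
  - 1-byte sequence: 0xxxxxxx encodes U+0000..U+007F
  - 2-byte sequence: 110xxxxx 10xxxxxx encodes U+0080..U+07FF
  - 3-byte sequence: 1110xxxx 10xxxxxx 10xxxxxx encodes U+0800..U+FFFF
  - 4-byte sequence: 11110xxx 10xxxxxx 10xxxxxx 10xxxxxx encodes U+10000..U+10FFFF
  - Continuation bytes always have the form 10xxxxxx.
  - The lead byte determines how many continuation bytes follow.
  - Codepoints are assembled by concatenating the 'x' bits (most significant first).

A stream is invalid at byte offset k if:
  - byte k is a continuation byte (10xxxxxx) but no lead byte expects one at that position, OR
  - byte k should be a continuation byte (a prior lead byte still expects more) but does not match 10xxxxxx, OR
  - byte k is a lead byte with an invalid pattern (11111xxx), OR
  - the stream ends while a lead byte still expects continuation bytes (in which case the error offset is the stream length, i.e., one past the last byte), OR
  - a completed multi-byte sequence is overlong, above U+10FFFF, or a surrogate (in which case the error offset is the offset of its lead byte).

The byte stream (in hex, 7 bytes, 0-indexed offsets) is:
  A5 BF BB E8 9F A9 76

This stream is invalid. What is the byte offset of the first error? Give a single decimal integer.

Answer: 0

Derivation:
Byte[0]=A5: INVALID lead byte (not 0xxx/110x/1110/11110)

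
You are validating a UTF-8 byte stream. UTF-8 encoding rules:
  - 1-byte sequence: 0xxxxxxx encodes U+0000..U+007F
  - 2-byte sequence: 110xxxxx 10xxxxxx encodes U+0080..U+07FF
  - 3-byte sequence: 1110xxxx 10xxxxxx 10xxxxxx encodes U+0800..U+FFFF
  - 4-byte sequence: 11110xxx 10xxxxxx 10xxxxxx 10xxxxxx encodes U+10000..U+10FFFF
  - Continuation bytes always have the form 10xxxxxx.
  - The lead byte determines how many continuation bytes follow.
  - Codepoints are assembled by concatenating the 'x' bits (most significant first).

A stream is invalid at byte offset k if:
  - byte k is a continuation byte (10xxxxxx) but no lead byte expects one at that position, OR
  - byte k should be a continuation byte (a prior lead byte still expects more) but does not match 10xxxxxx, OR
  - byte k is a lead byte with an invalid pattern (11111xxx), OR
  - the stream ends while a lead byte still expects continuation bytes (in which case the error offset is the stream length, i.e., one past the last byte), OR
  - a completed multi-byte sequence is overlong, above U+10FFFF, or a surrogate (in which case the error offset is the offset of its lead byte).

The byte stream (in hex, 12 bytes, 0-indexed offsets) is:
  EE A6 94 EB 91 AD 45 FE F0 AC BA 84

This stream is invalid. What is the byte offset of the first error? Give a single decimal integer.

Answer: 7

Derivation:
Byte[0]=EE: 3-byte lead, need 2 cont bytes. acc=0xE
Byte[1]=A6: continuation. acc=(acc<<6)|0x26=0x3A6
Byte[2]=94: continuation. acc=(acc<<6)|0x14=0xE994
Completed: cp=U+E994 (starts at byte 0)
Byte[3]=EB: 3-byte lead, need 2 cont bytes. acc=0xB
Byte[4]=91: continuation. acc=(acc<<6)|0x11=0x2D1
Byte[5]=AD: continuation. acc=(acc<<6)|0x2D=0xB46D
Completed: cp=U+B46D (starts at byte 3)
Byte[6]=45: 1-byte ASCII. cp=U+0045
Byte[7]=FE: INVALID lead byte (not 0xxx/110x/1110/11110)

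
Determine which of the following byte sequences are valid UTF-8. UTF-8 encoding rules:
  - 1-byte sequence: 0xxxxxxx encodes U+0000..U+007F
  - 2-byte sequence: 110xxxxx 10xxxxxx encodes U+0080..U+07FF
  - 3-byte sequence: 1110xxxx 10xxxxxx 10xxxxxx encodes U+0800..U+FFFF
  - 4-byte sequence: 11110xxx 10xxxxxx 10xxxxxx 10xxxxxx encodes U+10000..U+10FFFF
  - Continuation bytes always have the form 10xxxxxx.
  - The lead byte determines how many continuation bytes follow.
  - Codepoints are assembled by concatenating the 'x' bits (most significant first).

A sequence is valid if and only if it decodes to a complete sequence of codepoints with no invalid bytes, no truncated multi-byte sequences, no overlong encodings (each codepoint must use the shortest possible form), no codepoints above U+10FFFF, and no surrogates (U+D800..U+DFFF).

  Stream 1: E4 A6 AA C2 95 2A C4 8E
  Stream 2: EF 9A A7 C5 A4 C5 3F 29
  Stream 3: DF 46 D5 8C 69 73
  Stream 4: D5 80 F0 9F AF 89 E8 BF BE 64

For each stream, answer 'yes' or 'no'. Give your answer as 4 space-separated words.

Answer: yes no no yes

Derivation:
Stream 1: decodes cleanly. VALID
Stream 2: error at byte offset 6. INVALID
Stream 3: error at byte offset 1. INVALID
Stream 4: decodes cleanly. VALID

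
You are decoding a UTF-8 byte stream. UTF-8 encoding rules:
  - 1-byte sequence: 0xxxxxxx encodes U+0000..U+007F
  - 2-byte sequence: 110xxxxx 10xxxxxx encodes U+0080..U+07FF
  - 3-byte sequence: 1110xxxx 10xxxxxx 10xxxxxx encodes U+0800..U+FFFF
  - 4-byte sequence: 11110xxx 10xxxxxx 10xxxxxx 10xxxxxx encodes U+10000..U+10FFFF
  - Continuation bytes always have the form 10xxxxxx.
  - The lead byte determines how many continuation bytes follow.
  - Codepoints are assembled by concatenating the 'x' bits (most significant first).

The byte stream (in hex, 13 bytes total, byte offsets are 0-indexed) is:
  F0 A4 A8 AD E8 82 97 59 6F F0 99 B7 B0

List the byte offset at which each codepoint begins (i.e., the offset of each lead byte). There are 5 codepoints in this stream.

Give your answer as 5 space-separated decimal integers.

Byte[0]=F0: 4-byte lead, need 3 cont bytes. acc=0x0
Byte[1]=A4: continuation. acc=(acc<<6)|0x24=0x24
Byte[2]=A8: continuation. acc=(acc<<6)|0x28=0x928
Byte[3]=AD: continuation. acc=(acc<<6)|0x2D=0x24A2D
Completed: cp=U+24A2D (starts at byte 0)
Byte[4]=E8: 3-byte lead, need 2 cont bytes. acc=0x8
Byte[5]=82: continuation. acc=(acc<<6)|0x02=0x202
Byte[6]=97: continuation. acc=(acc<<6)|0x17=0x8097
Completed: cp=U+8097 (starts at byte 4)
Byte[7]=59: 1-byte ASCII. cp=U+0059
Byte[8]=6F: 1-byte ASCII. cp=U+006F
Byte[9]=F0: 4-byte lead, need 3 cont bytes. acc=0x0
Byte[10]=99: continuation. acc=(acc<<6)|0x19=0x19
Byte[11]=B7: continuation. acc=(acc<<6)|0x37=0x677
Byte[12]=B0: continuation. acc=(acc<<6)|0x30=0x19DF0
Completed: cp=U+19DF0 (starts at byte 9)

Answer: 0 4 7 8 9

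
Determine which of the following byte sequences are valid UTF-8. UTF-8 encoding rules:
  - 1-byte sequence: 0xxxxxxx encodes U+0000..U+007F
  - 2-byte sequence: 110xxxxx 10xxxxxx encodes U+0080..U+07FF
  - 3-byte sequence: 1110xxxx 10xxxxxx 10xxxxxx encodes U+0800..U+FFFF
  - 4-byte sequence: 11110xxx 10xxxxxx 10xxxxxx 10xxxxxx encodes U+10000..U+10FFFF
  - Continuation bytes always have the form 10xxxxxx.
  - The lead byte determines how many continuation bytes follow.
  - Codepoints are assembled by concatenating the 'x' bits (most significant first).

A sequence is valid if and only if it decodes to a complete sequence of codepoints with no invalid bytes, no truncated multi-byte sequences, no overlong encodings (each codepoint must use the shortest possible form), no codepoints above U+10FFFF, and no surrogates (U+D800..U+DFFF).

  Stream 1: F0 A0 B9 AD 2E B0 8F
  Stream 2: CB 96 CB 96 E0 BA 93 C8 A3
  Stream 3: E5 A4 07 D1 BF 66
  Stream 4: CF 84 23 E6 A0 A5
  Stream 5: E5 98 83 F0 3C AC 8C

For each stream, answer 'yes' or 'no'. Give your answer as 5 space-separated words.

Stream 1: error at byte offset 5. INVALID
Stream 2: decodes cleanly. VALID
Stream 3: error at byte offset 2. INVALID
Stream 4: decodes cleanly. VALID
Stream 5: error at byte offset 4. INVALID

Answer: no yes no yes no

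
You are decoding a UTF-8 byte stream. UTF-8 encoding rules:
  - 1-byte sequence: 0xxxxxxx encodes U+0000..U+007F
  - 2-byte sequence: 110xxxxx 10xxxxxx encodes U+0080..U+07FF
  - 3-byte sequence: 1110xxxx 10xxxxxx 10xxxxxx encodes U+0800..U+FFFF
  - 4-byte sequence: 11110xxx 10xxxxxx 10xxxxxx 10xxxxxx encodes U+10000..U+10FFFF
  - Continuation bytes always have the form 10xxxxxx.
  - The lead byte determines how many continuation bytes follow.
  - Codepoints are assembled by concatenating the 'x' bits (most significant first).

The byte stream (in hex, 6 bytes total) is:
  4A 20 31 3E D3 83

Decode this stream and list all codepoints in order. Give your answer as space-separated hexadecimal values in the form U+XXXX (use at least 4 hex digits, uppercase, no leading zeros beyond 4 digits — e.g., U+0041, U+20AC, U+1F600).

Byte[0]=4A: 1-byte ASCII. cp=U+004A
Byte[1]=20: 1-byte ASCII. cp=U+0020
Byte[2]=31: 1-byte ASCII. cp=U+0031
Byte[3]=3E: 1-byte ASCII. cp=U+003E
Byte[4]=D3: 2-byte lead, need 1 cont bytes. acc=0x13
Byte[5]=83: continuation. acc=(acc<<6)|0x03=0x4C3
Completed: cp=U+04C3 (starts at byte 4)

Answer: U+004A U+0020 U+0031 U+003E U+04C3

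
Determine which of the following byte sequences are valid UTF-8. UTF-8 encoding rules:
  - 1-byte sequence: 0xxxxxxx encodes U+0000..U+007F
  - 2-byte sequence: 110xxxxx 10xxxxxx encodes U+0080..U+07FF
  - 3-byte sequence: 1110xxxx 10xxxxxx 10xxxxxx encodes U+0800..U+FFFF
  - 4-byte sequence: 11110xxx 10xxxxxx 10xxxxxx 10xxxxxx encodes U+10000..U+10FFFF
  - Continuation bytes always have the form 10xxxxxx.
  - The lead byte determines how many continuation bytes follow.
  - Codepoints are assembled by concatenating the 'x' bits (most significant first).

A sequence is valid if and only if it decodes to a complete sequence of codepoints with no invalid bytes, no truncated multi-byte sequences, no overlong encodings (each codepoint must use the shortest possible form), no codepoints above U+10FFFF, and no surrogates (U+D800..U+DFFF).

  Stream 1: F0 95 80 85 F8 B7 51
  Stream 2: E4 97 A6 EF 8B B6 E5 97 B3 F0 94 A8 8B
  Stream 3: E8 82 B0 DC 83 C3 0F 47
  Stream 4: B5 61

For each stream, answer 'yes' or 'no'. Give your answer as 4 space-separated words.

Stream 1: error at byte offset 4. INVALID
Stream 2: decodes cleanly. VALID
Stream 3: error at byte offset 6. INVALID
Stream 4: error at byte offset 0. INVALID

Answer: no yes no no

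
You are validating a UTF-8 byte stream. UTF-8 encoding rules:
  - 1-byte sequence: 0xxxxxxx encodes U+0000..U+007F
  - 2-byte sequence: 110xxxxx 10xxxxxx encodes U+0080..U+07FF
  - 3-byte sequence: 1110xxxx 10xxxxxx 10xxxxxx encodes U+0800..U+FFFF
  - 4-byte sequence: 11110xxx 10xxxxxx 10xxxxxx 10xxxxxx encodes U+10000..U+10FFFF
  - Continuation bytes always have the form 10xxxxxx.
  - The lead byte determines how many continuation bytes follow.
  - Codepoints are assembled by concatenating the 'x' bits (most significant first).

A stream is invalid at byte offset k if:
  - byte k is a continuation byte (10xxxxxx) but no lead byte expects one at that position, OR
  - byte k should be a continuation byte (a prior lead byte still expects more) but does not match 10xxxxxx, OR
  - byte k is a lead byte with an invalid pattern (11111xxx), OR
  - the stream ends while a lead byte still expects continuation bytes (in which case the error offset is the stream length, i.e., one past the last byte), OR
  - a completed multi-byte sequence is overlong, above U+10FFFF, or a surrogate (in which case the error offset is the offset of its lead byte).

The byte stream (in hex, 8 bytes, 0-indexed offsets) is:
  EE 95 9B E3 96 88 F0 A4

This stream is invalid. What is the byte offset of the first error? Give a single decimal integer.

Byte[0]=EE: 3-byte lead, need 2 cont bytes. acc=0xE
Byte[1]=95: continuation. acc=(acc<<6)|0x15=0x395
Byte[2]=9B: continuation. acc=(acc<<6)|0x1B=0xE55B
Completed: cp=U+E55B (starts at byte 0)
Byte[3]=E3: 3-byte lead, need 2 cont bytes. acc=0x3
Byte[4]=96: continuation. acc=(acc<<6)|0x16=0xD6
Byte[5]=88: continuation. acc=(acc<<6)|0x08=0x3588
Completed: cp=U+3588 (starts at byte 3)
Byte[6]=F0: 4-byte lead, need 3 cont bytes. acc=0x0
Byte[7]=A4: continuation. acc=(acc<<6)|0x24=0x24
Byte[8]: stream ended, expected continuation. INVALID

Answer: 8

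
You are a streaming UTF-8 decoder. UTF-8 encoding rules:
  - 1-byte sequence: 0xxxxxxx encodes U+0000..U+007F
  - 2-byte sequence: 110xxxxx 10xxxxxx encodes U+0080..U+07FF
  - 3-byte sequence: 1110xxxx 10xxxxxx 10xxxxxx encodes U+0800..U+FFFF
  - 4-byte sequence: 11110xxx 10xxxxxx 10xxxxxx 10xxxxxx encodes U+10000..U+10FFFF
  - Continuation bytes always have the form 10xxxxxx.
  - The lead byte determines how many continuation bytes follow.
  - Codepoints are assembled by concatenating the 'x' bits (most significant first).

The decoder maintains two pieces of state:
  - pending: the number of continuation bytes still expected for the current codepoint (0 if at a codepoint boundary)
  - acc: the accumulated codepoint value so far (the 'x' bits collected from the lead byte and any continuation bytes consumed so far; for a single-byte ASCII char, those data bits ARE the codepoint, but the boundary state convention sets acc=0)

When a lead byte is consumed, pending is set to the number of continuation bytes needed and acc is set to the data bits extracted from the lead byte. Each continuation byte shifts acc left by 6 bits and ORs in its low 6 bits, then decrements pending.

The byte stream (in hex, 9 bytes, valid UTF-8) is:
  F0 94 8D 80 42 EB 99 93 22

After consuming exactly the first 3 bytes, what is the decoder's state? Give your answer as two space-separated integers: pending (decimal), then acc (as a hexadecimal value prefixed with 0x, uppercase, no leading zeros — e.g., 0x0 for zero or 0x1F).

Answer: 1 0x50D

Derivation:
Byte[0]=F0: 4-byte lead. pending=3, acc=0x0
Byte[1]=94: continuation. acc=(acc<<6)|0x14=0x14, pending=2
Byte[2]=8D: continuation. acc=(acc<<6)|0x0D=0x50D, pending=1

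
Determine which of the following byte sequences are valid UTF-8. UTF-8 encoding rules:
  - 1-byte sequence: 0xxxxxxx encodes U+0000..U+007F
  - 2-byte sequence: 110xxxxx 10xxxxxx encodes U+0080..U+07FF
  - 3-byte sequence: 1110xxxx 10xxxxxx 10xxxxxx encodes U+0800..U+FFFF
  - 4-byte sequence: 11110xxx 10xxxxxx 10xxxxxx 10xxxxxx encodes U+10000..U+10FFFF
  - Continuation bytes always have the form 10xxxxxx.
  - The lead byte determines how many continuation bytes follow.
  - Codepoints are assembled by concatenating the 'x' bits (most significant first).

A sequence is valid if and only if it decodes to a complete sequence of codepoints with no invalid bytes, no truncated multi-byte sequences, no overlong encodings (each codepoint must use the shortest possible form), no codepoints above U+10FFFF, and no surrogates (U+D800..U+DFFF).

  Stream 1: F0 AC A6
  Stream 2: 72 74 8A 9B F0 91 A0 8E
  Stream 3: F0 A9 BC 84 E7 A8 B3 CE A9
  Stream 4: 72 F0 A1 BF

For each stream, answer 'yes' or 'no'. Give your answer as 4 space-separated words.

Stream 1: error at byte offset 3. INVALID
Stream 2: error at byte offset 2. INVALID
Stream 3: decodes cleanly. VALID
Stream 4: error at byte offset 4. INVALID

Answer: no no yes no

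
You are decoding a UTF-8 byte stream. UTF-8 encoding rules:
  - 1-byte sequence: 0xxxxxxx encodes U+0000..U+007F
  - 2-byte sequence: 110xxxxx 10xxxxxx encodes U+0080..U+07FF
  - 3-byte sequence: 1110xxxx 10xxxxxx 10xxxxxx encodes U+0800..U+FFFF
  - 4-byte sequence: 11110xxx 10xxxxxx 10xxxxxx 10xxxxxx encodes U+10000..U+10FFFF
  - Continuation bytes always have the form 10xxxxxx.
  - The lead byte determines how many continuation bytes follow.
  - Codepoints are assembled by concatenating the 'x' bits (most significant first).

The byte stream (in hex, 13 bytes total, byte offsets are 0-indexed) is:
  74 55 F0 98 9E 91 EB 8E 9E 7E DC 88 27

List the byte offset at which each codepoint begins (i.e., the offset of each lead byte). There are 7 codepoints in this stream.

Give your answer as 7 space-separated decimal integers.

Answer: 0 1 2 6 9 10 12

Derivation:
Byte[0]=74: 1-byte ASCII. cp=U+0074
Byte[1]=55: 1-byte ASCII. cp=U+0055
Byte[2]=F0: 4-byte lead, need 3 cont bytes. acc=0x0
Byte[3]=98: continuation. acc=(acc<<6)|0x18=0x18
Byte[4]=9E: continuation. acc=(acc<<6)|0x1E=0x61E
Byte[5]=91: continuation. acc=(acc<<6)|0x11=0x18791
Completed: cp=U+18791 (starts at byte 2)
Byte[6]=EB: 3-byte lead, need 2 cont bytes. acc=0xB
Byte[7]=8E: continuation. acc=(acc<<6)|0x0E=0x2CE
Byte[8]=9E: continuation. acc=(acc<<6)|0x1E=0xB39E
Completed: cp=U+B39E (starts at byte 6)
Byte[9]=7E: 1-byte ASCII. cp=U+007E
Byte[10]=DC: 2-byte lead, need 1 cont bytes. acc=0x1C
Byte[11]=88: continuation. acc=(acc<<6)|0x08=0x708
Completed: cp=U+0708 (starts at byte 10)
Byte[12]=27: 1-byte ASCII. cp=U+0027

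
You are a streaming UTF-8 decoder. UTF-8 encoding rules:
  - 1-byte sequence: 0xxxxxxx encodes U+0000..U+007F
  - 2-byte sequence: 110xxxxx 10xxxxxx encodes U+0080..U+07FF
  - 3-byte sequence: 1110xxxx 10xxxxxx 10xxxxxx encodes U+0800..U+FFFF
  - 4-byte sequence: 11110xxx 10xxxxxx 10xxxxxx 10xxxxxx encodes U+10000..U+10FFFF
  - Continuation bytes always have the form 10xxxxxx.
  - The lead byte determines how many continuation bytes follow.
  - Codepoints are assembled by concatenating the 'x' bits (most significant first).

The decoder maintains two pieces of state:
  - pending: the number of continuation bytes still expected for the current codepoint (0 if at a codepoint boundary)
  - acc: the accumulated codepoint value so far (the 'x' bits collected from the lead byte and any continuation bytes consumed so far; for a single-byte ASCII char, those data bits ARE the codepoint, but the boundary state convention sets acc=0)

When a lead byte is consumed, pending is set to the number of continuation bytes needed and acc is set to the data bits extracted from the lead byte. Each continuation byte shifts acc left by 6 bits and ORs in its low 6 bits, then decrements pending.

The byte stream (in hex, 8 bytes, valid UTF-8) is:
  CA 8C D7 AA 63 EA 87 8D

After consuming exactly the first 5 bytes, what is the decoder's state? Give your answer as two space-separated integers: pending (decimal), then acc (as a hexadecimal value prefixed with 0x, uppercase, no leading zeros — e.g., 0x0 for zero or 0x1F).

Byte[0]=CA: 2-byte lead. pending=1, acc=0xA
Byte[1]=8C: continuation. acc=(acc<<6)|0x0C=0x28C, pending=0
Byte[2]=D7: 2-byte lead. pending=1, acc=0x17
Byte[3]=AA: continuation. acc=(acc<<6)|0x2A=0x5EA, pending=0
Byte[4]=63: 1-byte. pending=0, acc=0x0

Answer: 0 0x0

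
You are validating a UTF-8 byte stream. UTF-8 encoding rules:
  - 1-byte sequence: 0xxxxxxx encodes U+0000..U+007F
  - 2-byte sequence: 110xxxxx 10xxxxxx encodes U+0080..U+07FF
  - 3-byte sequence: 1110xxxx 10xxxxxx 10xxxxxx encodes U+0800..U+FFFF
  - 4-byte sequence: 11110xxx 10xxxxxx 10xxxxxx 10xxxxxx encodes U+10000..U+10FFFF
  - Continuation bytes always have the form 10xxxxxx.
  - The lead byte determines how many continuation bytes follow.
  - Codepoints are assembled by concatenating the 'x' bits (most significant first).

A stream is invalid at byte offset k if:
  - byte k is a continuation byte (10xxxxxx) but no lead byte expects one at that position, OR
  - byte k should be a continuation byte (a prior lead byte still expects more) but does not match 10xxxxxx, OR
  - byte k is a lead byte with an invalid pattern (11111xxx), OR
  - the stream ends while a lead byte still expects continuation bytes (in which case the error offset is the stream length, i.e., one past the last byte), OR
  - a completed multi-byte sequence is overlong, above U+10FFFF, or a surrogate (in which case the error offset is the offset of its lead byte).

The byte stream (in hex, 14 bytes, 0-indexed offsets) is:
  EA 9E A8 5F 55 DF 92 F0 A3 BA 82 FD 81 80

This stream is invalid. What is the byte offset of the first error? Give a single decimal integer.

Byte[0]=EA: 3-byte lead, need 2 cont bytes. acc=0xA
Byte[1]=9E: continuation. acc=(acc<<6)|0x1E=0x29E
Byte[2]=A8: continuation. acc=(acc<<6)|0x28=0xA7A8
Completed: cp=U+A7A8 (starts at byte 0)
Byte[3]=5F: 1-byte ASCII. cp=U+005F
Byte[4]=55: 1-byte ASCII. cp=U+0055
Byte[5]=DF: 2-byte lead, need 1 cont bytes. acc=0x1F
Byte[6]=92: continuation. acc=(acc<<6)|0x12=0x7D2
Completed: cp=U+07D2 (starts at byte 5)
Byte[7]=F0: 4-byte lead, need 3 cont bytes. acc=0x0
Byte[8]=A3: continuation. acc=(acc<<6)|0x23=0x23
Byte[9]=BA: continuation. acc=(acc<<6)|0x3A=0x8FA
Byte[10]=82: continuation. acc=(acc<<6)|0x02=0x23E82
Completed: cp=U+23E82 (starts at byte 7)
Byte[11]=FD: INVALID lead byte (not 0xxx/110x/1110/11110)

Answer: 11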